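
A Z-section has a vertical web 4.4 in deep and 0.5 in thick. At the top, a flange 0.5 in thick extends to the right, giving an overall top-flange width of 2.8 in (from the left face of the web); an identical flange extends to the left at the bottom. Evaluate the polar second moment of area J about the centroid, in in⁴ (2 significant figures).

J ≈ 18 in⁴

Decompose the section into non-overlapping parts with the origin at the bottom-left of its bounding rectangle.
Web: 0.5 × 4.4, A = 2.2 in², y = 2.2 in, Ī = 3.549 in⁴.
Top flange (beyond web): 2.3 × 0.5, A = 1.15 in², y = 4.15 in, Ī = 0.02396 in⁴.
Bottom flange (beyond web): 2.3 × 0.5, A = 1.15 in², y = 0.25 in, Ī = 0.02396 in⁴.
Centroid: ȳ = ΣA·y / ΣA = 2.2 in.
Transfer each piece to the centroidal x-axis using Ī + A·d² with d = y − 2.2:
  web: d = 0 in → contributes +3.549 in⁴
  top flange (beyond web): d = 1.95 in → contributes +4.397 in⁴
  bottom flange (beyond web): d = -1.95 in → contributes +4.397 in⁴
Total I = 12.34 in⁴.
For the y-axis: x̄ = 2.55 in.
Repeating about the centroidal y-axis gives I_y = 5.568 in⁴.
Polar second moment: J = I_x + I_y = 17.91 in⁴.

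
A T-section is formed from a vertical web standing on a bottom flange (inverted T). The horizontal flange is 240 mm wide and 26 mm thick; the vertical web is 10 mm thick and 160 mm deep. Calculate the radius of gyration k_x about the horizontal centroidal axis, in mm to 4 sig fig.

k_x ≈ 43.42 mm

Decompose the section into non-overlapping parts with the origin at the bottom-left of its bounding rectangle.
Flange: 240 × 26, A = 6 240 mm², y = 13 mm, Ī = 351 520 mm⁴.
Web: 10 × 160, A = 1 600 mm², y = 106 mm, Ī = 3 413 333 mm⁴.
Centroid: ȳ = ΣA·y / ΣA = 31.9796 mm.
Transfer each piece to the horizontal centroidal axis using Ī + A·d² with d = y − 31.9796:
  flange: d = -18.9796 mm → contributes +2 599 323 mm⁴
  web: d = 74.0204 mm → contributes +12 179 767 mm⁴
Total I = 14 779 090 mm⁴.
Radius of gyration: k = √(I/A) = √(14 779 090 / 7 840) = 43.4176 mm.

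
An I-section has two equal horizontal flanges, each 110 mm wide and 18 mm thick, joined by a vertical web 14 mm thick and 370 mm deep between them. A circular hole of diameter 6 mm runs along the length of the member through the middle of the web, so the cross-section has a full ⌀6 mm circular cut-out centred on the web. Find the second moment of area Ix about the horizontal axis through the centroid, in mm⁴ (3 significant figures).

Treat the section as a set of non-overlapping primitives; coordinates are from the bounding-box lower-left.
Bottom flange: 110 × 18, A = 1 980 mm², y = 9 mm, Ī = 53 460 mm⁴.
Web: 14 × 370, A = 5 180 mm², y = 203 mm, Ī = 59 095 167 mm⁴.
Top flange: 110 × 18, A = 1 980 mm², y = 397 mm, Ī = 53 460 mm⁴.
Hole (subtracted): ⌀6, A = 28.274 mm², y = 203 mm, Ī = 63.617 mm⁴.
By symmetry the centroid is at mid-height, ȳ = 203 mm.
Transfer each piece to the horizontal axis through the centroid using Ī + A·d² with d = y − 203:
  bottom flange: d = -194 mm → contributes +74 572 740 mm⁴
  web: d = 0 mm → contributes +59 095 167 mm⁴
  top flange: d = 194 mm → contributes +74 572 740 mm⁴
  hole: d = 0 mm → contributes −63.617 mm⁴
Total I = 208 240 583 mm⁴.

Ix ≈ 2.08 × 10⁸ mm⁴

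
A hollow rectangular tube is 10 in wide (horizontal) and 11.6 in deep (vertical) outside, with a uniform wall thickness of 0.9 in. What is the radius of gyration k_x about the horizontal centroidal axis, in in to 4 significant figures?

Decompose the section into non-overlapping parts with the origin at the bottom-left of its bounding rectangle.
Outer rectangle: 10 × 11.6, A = 116 in², y = 5.8 in, Ī = 1300.75 in⁴.
Inner void (subtracted): 8.2 × 9.8, A = 80.36 in², y = 5.8 in, Ī = 643.148 in⁴.
By symmetry the centroid is at mid-height, ȳ = 5.8 in.
All pieces are centred on the horizontal centroidal axis, so I = ΣĪ (holes subtracted) = 657.599 in⁴.
Radius of gyration: k = √(I/A) = √(657.599 / 35.64) = 4.29548 in.

k_x ≈ 4.295 in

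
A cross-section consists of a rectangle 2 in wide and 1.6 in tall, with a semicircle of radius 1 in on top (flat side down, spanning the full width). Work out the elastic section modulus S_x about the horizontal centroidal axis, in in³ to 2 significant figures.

S_x ≈ 1.7 in³

Break the section into simple shapes (no overlaps), measuring from the bottom-left corner of the bounding box.
Rectangular body: 2 × 1.6, A = 3.2 in², y = 0.8 in, Ī = 0.6827 in⁴.
Semicircular cap: semicircle r = 1, A = 1.571 in², y = 2.024 in, Ī = 0.1098 in⁴.
Centroid: ȳ = ΣA·y / ΣA = 1.203 in.
Transfer each piece to the horizontal centroidal axis using Ī + A·d² with d = y − 1.203:
  rectangular body: d = -0.4031 in → contributes +1.203 in⁴
  semicircular cap: d = 0.8213 in → contributes +1.169 in⁴
Total I = 2.372 in⁴.
Extreme fibre distance c = 1.397 in; S = I/c = 1.698 in³.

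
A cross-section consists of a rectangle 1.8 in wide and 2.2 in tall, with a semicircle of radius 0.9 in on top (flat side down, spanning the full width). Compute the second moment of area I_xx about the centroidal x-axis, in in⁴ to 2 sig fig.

I_xx ≈ 3.8 in⁴

Decompose the section into non-overlapping parts with the origin at the bottom-left of its bounding rectangle.
Rectangular body: 1.8 × 2.2, A = 3.96 in², y = 1.1 in, Ī = 1.597 in⁴.
Semicircular cap: semicircle r = 0.9, A = 1.272 in², y = 2.582 in, Ī = 0.07201 in⁴.
Centroid: ȳ = ΣA·y / ΣA = 1.46 in.
Transfer each piece to the centroidal x-axis using Ī + A·d² with d = y − 1.46:
  rectangular body: d = -0.3604 in → contributes +2.111 in⁴
  semicircular cap: d = 1.122 in → contributes +1.673 in⁴
Total I = 3.784 in⁴.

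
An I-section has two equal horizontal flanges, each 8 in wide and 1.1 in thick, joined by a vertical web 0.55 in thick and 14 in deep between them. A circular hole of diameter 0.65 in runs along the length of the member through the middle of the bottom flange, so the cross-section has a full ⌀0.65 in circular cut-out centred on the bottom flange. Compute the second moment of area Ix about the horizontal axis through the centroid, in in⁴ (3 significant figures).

Split into non-overlapping primitives; take the origin at the lower-left of the bounding box.
Bottom flange: 8 × 1.1, A = 8.8 in², y = 0.55 in, Ī = 0.88733 in⁴.
Web: 0.55 × 14, A = 7.7 in², y = 8.1 in, Ī = 125.77 in⁴.
Top flange: 8 × 1.1, A = 8.8 in², y = 15.65 in, Ī = 0.88733 in⁴.
Hole (subtracted): ⌀0.65, A = 0.33183 in², y = 0.55 in, Ī = 0.0087624 in⁴.
Centroid: ȳ = ΣA·y / ΣA = 8.2003 in.
Transfer each piece to the horizontal axis through the centroid using Ī + A·d² with d = y − 8.2003:
  bottom flange: d = -7.6503 in → contributes +515.93 in⁴
  web: d = -0.10034 in → contributes +125.84 in⁴
  top flange: d = 7.4497 in → contributes +489.26 in⁴
  hole: d = -7.6503 in → contributes −19.43 in⁴
Total I = 1111.6 in⁴.

Ix ≈ 1110 in⁴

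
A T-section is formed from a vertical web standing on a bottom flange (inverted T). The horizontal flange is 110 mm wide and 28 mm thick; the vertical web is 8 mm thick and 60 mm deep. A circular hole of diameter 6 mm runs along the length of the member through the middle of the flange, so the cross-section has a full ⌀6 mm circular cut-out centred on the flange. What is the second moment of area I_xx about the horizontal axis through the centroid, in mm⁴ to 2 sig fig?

I_xx ≈ 1.1 × 10⁶ mm⁴

Split into non-overlapping primitives; take the origin at the lower-left of the bounding box.
Flange: 110 × 28, A = 3 080 mm², y = 14 mm, Ī = 201 227 mm⁴.
Web: 8 × 60, A = 480 mm², y = 58 mm, Ī = 144 000 mm⁴.
Hole (subtracted): ⌀6, A = 28.27 mm², y = 14 mm, Ī = 63.62 mm⁴.
Centroid: ȳ = ΣA·y / ΣA = 19.98 mm.
Transfer each piece to the horizontal axis through the centroid using Ī + A·d² with d = y − 19.98:
  flange: d = -5.98 mm → contributes +311 372 mm⁴
  web: d = 38.02 mm → contributes +837 847 mm⁴
  hole: d = -5.98 mm → contributes −1 075 mm⁴
Total I = 1 148 144 mm⁴.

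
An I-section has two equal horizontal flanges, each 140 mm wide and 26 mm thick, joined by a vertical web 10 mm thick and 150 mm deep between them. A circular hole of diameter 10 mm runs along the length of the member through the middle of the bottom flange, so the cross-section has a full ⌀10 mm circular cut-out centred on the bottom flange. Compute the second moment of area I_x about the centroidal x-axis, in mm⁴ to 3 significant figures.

Decompose the section into non-overlapping parts with the origin at the bottom-left of its bounding rectangle.
Bottom flange: 140 × 26, A = 3 640 mm², y = 13 mm, Ī = 205 053 mm⁴.
Web: 10 × 150, A = 1 500 mm², y = 101 mm, Ī = 2 812 500 mm⁴.
Top flange: 140 × 26, A = 3 640 mm², y = 189 mm, Ī = 205 053 mm⁴.
Hole (subtracted): ⌀10, A = 78.54 mm², y = 13 mm, Ī = 490.87 mm⁴.
Centroid: ȳ = ΣA·y / ΣA = 101.79 mm.
Transfer each piece to the centroidal x-axis using Ī + A·d² with d = y − 101.79:
  bottom flange: d = -88.794 mm → contributes +28 904 365 mm⁴
  web: d = -0.79429 mm → contributes +2 813 446 mm⁴
  top flange: d = 87.206 mm → contributes +27 886 654 mm⁴
  hole: d = -88.794 mm → contributes −619 732 mm⁴
Total I = 58 984 734 mm⁴.

I_x ≈ 5.90 × 10⁷ mm⁴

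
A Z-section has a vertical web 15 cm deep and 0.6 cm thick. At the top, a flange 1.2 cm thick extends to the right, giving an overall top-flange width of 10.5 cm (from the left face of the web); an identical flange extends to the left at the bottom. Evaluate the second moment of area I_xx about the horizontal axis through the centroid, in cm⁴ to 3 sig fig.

Decompose the section into non-overlapping parts with the origin at the bottom-left of its bounding rectangle.
Web: 0.6 × 15, A = 9 cm², y = 7.5 cm, Ī = 168.75 cm⁴.
Top flange (beyond web): 9.9 × 1.2, A = 11.88 cm², y = 14.4 cm, Ī = 1.4256 cm⁴.
Bottom flange (beyond web): 9.9 × 1.2, A = 11.88 cm², y = 0.6 cm, Ī = 1.4256 cm⁴.
Centroid: ȳ = ΣA·y / ΣA = 7.5 cm.
Transfer each piece to the horizontal axis through the centroid using Ī + A·d² with d = y − 7.5:
  web: d = 0 cm → contributes +168.75 cm⁴
  top flange (beyond web): d = 6.9 cm → contributes +567.03 cm⁴
  bottom flange (beyond web): d = -6.9 cm → contributes +567.03 cm⁴
Total I = 1302.8 cm⁴.

I_xx ≈ 1300 cm⁴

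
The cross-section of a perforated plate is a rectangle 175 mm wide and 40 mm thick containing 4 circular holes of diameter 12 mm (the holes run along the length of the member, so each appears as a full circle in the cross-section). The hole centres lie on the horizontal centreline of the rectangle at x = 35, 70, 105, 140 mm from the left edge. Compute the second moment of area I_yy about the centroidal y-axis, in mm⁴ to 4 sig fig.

I_yy ≈ 1.717 × 10⁷ mm⁴

Split into non-overlapping primitives; take the origin at the lower-left of the bounding box.
Plate: 175 × 40, A = 7 000 mm², x = 87.5 mm, Ī = 17 864 583 mm⁴.
Hole 1 (subtracted): ⌀12, A = 113.097 mm², x = 35 mm, Ī = 1017.88 mm⁴.
Hole 2 (subtracted): ⌀12, A = 113.097 mm², x = 70 mm, Ī = 1017.88 mm⁴.
Hole 3 (subtracted): ⌀12, A = 113.097 mm², x = 105 mm, Ī = 1017.88 mm⁴.
Hole 4 (subtracted): ⌀12, A = 113.097 mm², x = 140 mm, Ī = 1017.88 mm⁴.
By symmetry the centroid is at mid-width, x̄ = 87.5 mm.
Transfer each piece to the centroidal y-axis using Ī + A·d² with d = x − 87.5:
  plate: d = 0 mm → contributes +17 864 583 mm⁴
  hole 1: d = -52.5 mm → contributes −312 742 mm⁴
  hole 2: d = -17.5 mm → contributes −35653.9 mm⁴
  hole 3: d = 17.5 mm → contributes −35653.9 mm⁴
  hole 4: d = 52.5 mm → contributes −312 742 mm⁴
Total I = 17 167 791 mm⁴.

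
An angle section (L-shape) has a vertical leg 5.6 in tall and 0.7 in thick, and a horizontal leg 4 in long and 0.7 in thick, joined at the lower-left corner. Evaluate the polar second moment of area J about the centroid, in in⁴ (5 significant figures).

Split into non-overlapping primitives; take the origin at the lower-left of the bounding box.
Vertical leg: 0.7 × 5.6, A = 3.92 in², y = 2.8 in, Ī = 10.24427 in⁴.
Horizontal leg (remainder): 3.3 × 0.7, A = 2.31 in², y = 0.35 in, Ī = 0.094325 in⁴.
Centroid: ȳ = ΣA·y / ΣA = 1.891573 in.
Transfer each piece to the centroidal x-axis using Ī + A·d² with d = y − 1.891573:
  vertical leg: d = 0.908427 in → contributes +13.47921 in⁴
  horizontal leg (remainder): d = -1.541573 in → contributes +5.583919 in⁴
Total I = 19.06312 in⁴.
For the y-axis: x̄ = 1.091573 in.
Repeating about the centroidal y-axis gives I_y = 8.070324 in⁴.
Polar second moment: J = I_x + I_y = 27.13345 in⁴.

J ≈ 27.133 in⁴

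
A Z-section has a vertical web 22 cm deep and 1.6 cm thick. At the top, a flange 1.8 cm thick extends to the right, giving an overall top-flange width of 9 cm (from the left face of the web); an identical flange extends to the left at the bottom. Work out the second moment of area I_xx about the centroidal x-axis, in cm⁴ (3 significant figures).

I_xx ≈ 4140 cm⁴

Decompose the section into non-overlapping parts with the origin at the bottom-left of its bounding rectangle.
Web: 1.6 × 22, A = 35.2 cm², y = 11 cm, Ī = 1419.7 cm⁴.
Top flange (beyond web): 7.4 × 1.8, A = 13.32 cm², y = 21.1 cm, Ī = 3.5964 cm⁴.
Bottom flange (beyond web): 7.4 × 1.8, A = 13.32 cm², y = 0.9 cm, Ī = 3.5964 cm⁴.
Centroid: ȳ = ΣA·y / ΣA = 11 cm.
Transfer each piece to the centroidal x-axis using Ī + A·d² with d = y − 11:
  web: d = 0 cm → contributes +1419.7 cm⁴
  top flange (beyond web): d = 10.1 cm → contributes +1362.4 cm⁴
  bottom flange (beyond web): d = -10.1 cm → contributes +1362.4 cm⁴
Total I = 4144.5 cm⁴.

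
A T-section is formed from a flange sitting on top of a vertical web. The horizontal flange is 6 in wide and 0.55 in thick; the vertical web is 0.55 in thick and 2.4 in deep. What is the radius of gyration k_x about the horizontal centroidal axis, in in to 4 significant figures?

Treat the section as a set of non-overlapping primitives; coordinates are from the bounding-box lower-left.
Flange: 6 × 0.55, A = 3.3 in², y = 2.675 in, Ī = 0.0831875 in⁴.
Web: 0.55 × 2.4, A = 1.32 in², y = 1.2 in, Ī = 0.6336 in⁴.
Centroid: ȳ = ΣA·y / ΣA = 2.25357 in.
Transfer each piece to the horizontal centroidal axis using Ī + A·d² with d = y − 2.25357:
  flange: d = 0.421429 in → contributes +0.669274 in⁴
  web: d = -1.05357 in → contributes +2.09882 in⁴
Total I = 2.76809 in⁴.
Radius of gyration: k = √(I/A) = √(2.76809 / 4.62) = 0.77405 in.

k_x ≈ 0.7741 in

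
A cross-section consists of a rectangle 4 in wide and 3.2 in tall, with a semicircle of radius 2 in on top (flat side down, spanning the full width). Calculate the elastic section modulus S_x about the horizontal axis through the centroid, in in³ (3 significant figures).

S_x ≈ 13.6 in³

Treat the section as a set of non-overlapping primitives; coordinates are from the bounding-box lower-left.
Rectangular body: 4 × 3.2, A = 12.8 in², y = 1.6 in, Ī = 10.923 in⁴.
Semicircular cap: semicircle r = 2, A = 6.2832 in², y = 4.0488 in, Ī = 1.7561 in⁴.
Centroid: ȳ = ΣA·y / ΣA = 2.4063 in.
Transfer each piece to the horizontal axis through the centroid using Ī + A·d² with d = y − 2.4063:
  rectangular body: d = -0.80628 in → contributes +19.244 in⁴
  semicircular cap: d = 1.6425 in → contributes +18.708 in⁴
Total I = 37.952 in⁴.
Extreme fibre distance c = 2.7937 in; S = I/c = 13.585 in³.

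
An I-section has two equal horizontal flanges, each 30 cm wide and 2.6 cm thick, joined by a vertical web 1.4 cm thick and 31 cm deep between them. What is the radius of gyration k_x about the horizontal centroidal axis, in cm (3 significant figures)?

k_x ≈ 15.4 cm

Break the section into simple shapes (no overlaps), measuring from the bottom-left corner of the bounding box.
Bottom flange: 30 × 2.6, A = 78 cm², y = 1.3 cm, Ī = 43.94 cm⁴.
Web: 1.4 × 31, A = 43.4 cm², y = 18.1 cm, Ī = 3475.6 cm⁴.
Top flange: 30 × 2.6, A = 78 cm², y = 34.9 cm, Ī = 43.94 cm⁴.
By symmetry the centroid is at mid-height, ȳ = 18.1 cm.
Transfer each piece to the horizontal centroidal axis using Ī + A·d² with d = y − 18.1:
  bottom flange: d = -16.8 cm → contributes +22 059 cm⁴
  web: d = 0 cm → contributes +3475.6 cm⁴
  top flange: d = 16.8 cm → contributes +22 059 cm⁴
Total I = 47 593 cm⁴.
Radius of gyration: k = √(I/A) = √(47 593 / 199.4) = 15.449 cm.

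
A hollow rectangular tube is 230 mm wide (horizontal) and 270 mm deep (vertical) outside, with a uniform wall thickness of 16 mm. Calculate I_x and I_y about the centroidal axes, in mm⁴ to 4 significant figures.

Split into non-overlapping primitives; take the origin at the lower-left of the bounding box.
Outer rectangle: 230 × 270, A = 62 100 mm², y = 135 mm, Ī = 377 257 500 mm⁴.
Inner void (subtracted): 198 × 238, A = 47 124 mm², y = 135 mm, Ī = 222 440 988 mm⁴.
By symmetry the centroid is at mid-height, ȳ = 135 mm.
All pieces are centred on the centroidal x-axis, so I = ΣĪ (holes subtracted) = 154 816 512 mm⁴.
Repeating about the centroidal y-axis gives I_y = 119 803 392 mm⁴.

I_x ≈ 1.548 × 10⁸ mm⁴, I_y ≈ 1.198 × 10⁸ mm⁴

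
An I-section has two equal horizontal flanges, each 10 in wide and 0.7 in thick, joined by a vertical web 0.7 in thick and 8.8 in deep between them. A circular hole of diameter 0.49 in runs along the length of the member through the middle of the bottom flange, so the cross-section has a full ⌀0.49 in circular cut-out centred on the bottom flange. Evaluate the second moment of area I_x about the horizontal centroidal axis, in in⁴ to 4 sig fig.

I_x ≈ 351.9 in⁴

Decompose the section into non-overlapping parts with the origin at the bottom-left of its bounding rectangle.
Bottom flange: 10 × 0.7, A = 7 in², y = 0.35 in, Ī = 0.285833 in⁴.
Web: 0.7 × 8.8, A = 6.16 in², y = 5.1 in, Ī = 39.7525 in⁴.
Top flange: 10 × 0.7, A = 7 in², y = 9.85 in, Ī = 0.285833 in⁴.
Hole (subtracted): ⌀0.49, A = 0.188574 in², y = 0.35 in, Ī = 0.00282979 in⁴.
Centroid: ȳ = ΣA·y / ΣA = 5.14485 in.
Transfer each piece to the horizontal centroidal axis using Ī + A·d² with d = y − 5.14485:
  bottom flange: d = -4.79485 in → contributes +161.22 in⁴
  web: d = -0.0448504 in → contributes +39.7649 in⁴
  top flange: d = 4.70515 in → contributes +155.255 in⁴
  hole: d = -4.79485 in → contributes −4.33826 in⁴
Total I = 351.901 in⁴.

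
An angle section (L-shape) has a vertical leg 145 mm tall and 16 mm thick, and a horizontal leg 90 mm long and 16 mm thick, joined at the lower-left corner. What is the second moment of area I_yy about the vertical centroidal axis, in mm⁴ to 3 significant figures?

Decompose the section into non-overlapping parts with the origin at the bottom-left of its bounding rectangle.
Vertical leg: 16 × 145, A = 2 320 mm², x = 8 mm, Ī = 49 493 mm⁴.
Horizontal leg (remainder): 74 × 16, A = 1 184 mm², x = 53 mm, Ī = 540 299 mm⁴.
Centroid: x̄ = ΣA·x / ΣA = 23.205 mm.
Transfer each piece to the vertical centroidal axis using Ī + A·d² with d = x − 23.205:
  vertical leg: d = -15.205 mm → contributes +585 893 mm⁴
  horizontal leg (remainder): d = 29.795 mm → contributes +1 591 351 mm⁴
Total I = 2 177 244 mm⁴.

I_yy ≈ 2.18 × 10⁶ mm⁴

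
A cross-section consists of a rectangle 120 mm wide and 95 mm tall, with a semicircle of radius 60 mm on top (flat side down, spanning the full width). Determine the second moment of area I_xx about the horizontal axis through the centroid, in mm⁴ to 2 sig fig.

I_xx ≈ 3.0 × 10⁷ mm⁴

Split into non-overlapping primitives; take the origin at the lower-left of the bounding box.
Rectangular body: 120 × 95, A = 11 400 mm², y = 47.5 mm, Ī = 8 573 750 mm⁴.
Semicircular cap: semicircle r = 60, A = 5 655 mm², y = 120.5 mm, Ī = 1 422 450 mm⁴.
Centroid: ȳ = ΣA·y / ΣA = 71.69 mm.
Transfer each piece to the horizontal axis through the centroid using Ī + A·d² with d = y − 71.69:
  rectangular body: d = -24.19 mm → contributes +15 246 112 mm⁴
  semicircular cap: d = 48.77 mm → contributes +14 873 683 mm⁴
Total I = 30 119 796 mm⁴.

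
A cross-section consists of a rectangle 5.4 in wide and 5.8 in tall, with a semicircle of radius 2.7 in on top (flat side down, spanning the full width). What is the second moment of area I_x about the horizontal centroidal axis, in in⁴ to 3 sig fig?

I_x ≈ 231 in⁴

Break the section into simple shapes (no overlaps), measuring from the bottom-left corner of the bounding box.
Rectangular body: 5.4 × 5.8, A = 31.32 in², y = 2.9 in, Ī = 87.8 in⁴.
Semicircular cap: semicircle r = 2.7, A = 11.451 in², y = 6.9459 in, Ī = 5.8329 in⁴.
Centroid: ȳ = ΣA·y / ΣA = 3.9832 in.
Transfer each piece to the horizontal centroidal axis using Ī + A·d² with d = y − 3.9832:
  rectangular body: d = -1.0832 in → contributes +124.55 in⁴
  semicircular cap: d = 2.9627 in → contributes +106.35 in⁴
Total I = 230.9 in⁴.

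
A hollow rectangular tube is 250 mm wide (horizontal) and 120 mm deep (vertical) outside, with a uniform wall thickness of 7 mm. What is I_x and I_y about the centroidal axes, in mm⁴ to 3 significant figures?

Treat the section as a set of non-overlapping primitives; coordinates are from the bounding-box lower-left.
Outer rectangle: 250 × 120, A = 30 000 mm², y = 60 mm, Ī = 36 000 000 mm⁴.
Inner void (subtracted): 236 × 106, A = 25 016 mm², y = 60 mm, Ī = 23 423 315 mm⁴.
By symmetry the centroid is at mid-height, ȳ = 60 mm.
All pieces are centred on the centroidal x-axis, so I = ΣĪ (holes subtracted) = 12 576 685 mm⁴.
Repeating about the centroidal y-axis gives I_y = 40 142 405 mm⁴.

I_x ≈ 1.26 × 10⁷ mm⁴, I_y ≈ 4.01 × 10⁷ mm⁴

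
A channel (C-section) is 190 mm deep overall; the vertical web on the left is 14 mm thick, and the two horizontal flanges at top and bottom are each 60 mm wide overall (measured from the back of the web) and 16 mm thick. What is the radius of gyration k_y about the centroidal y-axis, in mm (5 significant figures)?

k_y ≈ 16.725 mm

Treat the section as a set of non-overlapping primitives; coordinates are from the bounding-box lower-left.
Web: 14 × 190, A = 2 660 mm², x = 7 mm, Ī = 43446.67 mm⁴.
Top flange (beyond web): 46 × 16, A = 736 mm², x = 37 mm, Ī = 129781.3 mm⁴.
Bottom flange (beyond web): 46 × 16, A = 736 mm², x = 37 mm, Ī = 129781.3 mm⁴.
Centroid: x̄ = ΣA·x / ΣA = 17.68732 mm.
Transfer each piece to the centroidal y-axis using Ī + A·d² with d = x − 17.68732:
  web: d = -10.68732 mm → contributes +347268.6 mm⁴
  top flange (beyond web): d = 19.31268 mm → contributes +404294.4 mm⁴
  bottom flange (beyond web): d = 19.31268 mm → contributes +404294.4 mm⁴
Total I = 1 155 857 mm⁴.
Radius of gyration: k = √(I/A) = √(1 155 857 / 4 132) = 16.72522 mm.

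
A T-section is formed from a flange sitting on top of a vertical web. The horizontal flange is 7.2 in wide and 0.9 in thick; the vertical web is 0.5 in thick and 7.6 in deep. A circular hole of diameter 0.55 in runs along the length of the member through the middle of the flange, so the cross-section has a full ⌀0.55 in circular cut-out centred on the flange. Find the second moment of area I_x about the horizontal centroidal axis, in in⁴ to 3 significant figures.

I_x ≈ 61.4 in⁴

Break the section into simple shapes (no overlaps), measuring from the bottom-left corner of the bounding box.
Flange: 7.2 × 0.9, A = 6.48 in², y = 8.05 in, Ī = 0.4374 in⁴.
Web: 0.5 × 7.6, A = 3.8 in², y = 3.8 in, Ī = 18.291 in⁴.
Hole (subtracted): ⌀0.55, A = 0.23758 in², y = 8.05 in, Ī = 0.0044918 in⁴.
Centroid: ȳ = ΣA·y / ΣA = 6.4418 in.
Transfer each piece to the horizontal centroidal axis using Ī + A·d² with d = y − 6.4418:
  flange: d = 1.6082 in → contributes +17.196 in⁴
  web: d = -2.6418 in → contributes +44.812 in⁴
  hole: d = 1.6082 in → contributes −0.61894 in⁴
Total I = 61.389 in⁴.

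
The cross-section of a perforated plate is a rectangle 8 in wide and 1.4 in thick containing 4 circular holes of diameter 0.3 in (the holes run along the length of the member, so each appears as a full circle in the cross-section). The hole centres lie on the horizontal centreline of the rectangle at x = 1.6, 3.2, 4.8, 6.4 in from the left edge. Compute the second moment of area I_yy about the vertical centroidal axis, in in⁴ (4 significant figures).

I_yy ≈ 58.83 in⁴

Break the section into simple shapes (no overlaps), measuring from the bottom-left corner of the bounding box.
Plate: 8 × 1.4, A = 11.2 in², x = 4 in, Ī = 59.7333 in⁴.
Hole 1 (subtracted): ⌀0.3, A = 0.0706858 in², x = 1.6 in, Ī = 0.000397608 in⁴.
Hole 2 (subtracted): ⌀0.3, A = 0.0706858 in², x = 3.2 in, Ī = 0.000397608 in⁴.
Hole 3 (subtracted): ⌀0.3, A = 0.0706858 in², x = 4.8 in, Ī = 0.000397608 in⁴.
Hole 4 (subtracted): ⌀0.3, A = 0.0706858 in², x = 6.4 in, Ī = 0.000397608 in⁴.
By symmetry the centroid is at mid-width, x̄ = 4 in.
Transfer each piece to the vertical centroidal axis using Ī + A·d² with d = x − 4:
  plate: d = 0 in → contributes +59.7333 in⁴
  hole 1: d = -2.4 in → contributes −0.407548 in⁴
  hole 2: d = -0.8 in → contributes −0.0456365 in⁴
  hole 3: d = 0.8 in → contributes −0.0456365 in⁴
  hole 4: d = 2.4 in → contributes −0.407548 in⁴
Total I = 58.827 in⁴.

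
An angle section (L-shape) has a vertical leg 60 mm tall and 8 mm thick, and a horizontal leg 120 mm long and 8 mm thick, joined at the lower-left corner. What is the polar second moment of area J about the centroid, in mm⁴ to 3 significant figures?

J ≈ 2.42 × 10⁶ mm⁴

Split into non-overlapping primitives; take the origin at the lower-left of the bounding box.
Vertical leg: 8 × 60, A = 480 mm², y = 30 mm, Ī = 144 000 mm⁴.
Horizontal leg (remainder): 112 × 8, A = 896 mm², y = 4 mm, Ī = 4778.7 mm⁴.
Centroid: ȳ = ΣA·y / ΣA = 13.07 mm.
Transfer each piece to the centroidal x-axis using Ī + A·d² with d = y − 13.07:
  vertical leg: d = 16.93 mm → contributes +281 584 mm⁴
  horizontal leg (remainder): d = -9.0698 mm → contributes +78 484 mm⁴
Total I = 360 068 mm⁴.
For the y-axis: x̄ = 43.07 mm.
Repeating about the centroidal y-axis gives I_y = 2 064 388 mm⁴.
Polar second moment: J = I_x + I_y = 2 424 456 mm⁴.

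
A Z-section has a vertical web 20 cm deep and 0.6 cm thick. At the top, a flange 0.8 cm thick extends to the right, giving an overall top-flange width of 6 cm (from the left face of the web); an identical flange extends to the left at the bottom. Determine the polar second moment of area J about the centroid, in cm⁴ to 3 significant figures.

Break the section into simple shapes (no overlaps), measuring from the bottom-left corner of the bounding box.
Web: 0.6 × 20, A = 12 cm², y = 10 cm, Ī = 400 cm⁴.
Top flange (beyond web): 5.4 × 0.8, A = 4.32 cm², y = 19.6 cm, Ī = 0.2304 cm⁴.
Bottom flange (beyond web): 5.4 × 0.8, A = 4.32 cm², y = 0.4 cm, Ī = 0.2304 cm⁴.
Centroid: ȳ = ΣA·y / ΣA = 10 cm.
Transfer each piece to the centroidal x-axis using Ī + A·d² with d = y − 10:
  web: d = 0 cm → contributes +400 cm⁴
  top flange (beyond web): d = 9.6 cm → contributes +398.36 cm⁴
  bottom flange (beyond web): d = -9.6 cm → contributes +398.36 cm⁴
Total I = 1196.7 cm⁴.
For the y-axis: x̄ = 5.7 cm.
Repeating about the centroidal y-axis gives I_y = 99.115 cm⁴.
Polar second moment: J = I_x + I_y = 1295.8 cm⁴.

J ≈ 1300 cm⁴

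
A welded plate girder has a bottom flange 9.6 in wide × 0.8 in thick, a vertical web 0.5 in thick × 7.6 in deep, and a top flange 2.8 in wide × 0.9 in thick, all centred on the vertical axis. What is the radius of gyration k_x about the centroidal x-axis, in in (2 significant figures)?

Decompose the section into non-overlapping parts with the origin at the bottom-left of its bounding rectangle.
Bottom plate: 9.6 × 0.8, A = 7.68 in², y = 0.4 in, Ī = 0.4096 in⁴.
Web plate: 0.5 × 7.6, A = 3.8 in², y = 4.6 in, Ī = 18.29 in⁴.
Top plate: 2.8 × 0.9, A = 2.52 in², y = 8.85 in, Ī = 0.1701 in⁴.
Centroid: ȳ = ΣA·y / ΣA = 3.061 in.
Transfer each piece to the centroidal x-axis using Ī + A·d² with d = y − 3.061:
  bottom plate: d = -2.661 in → contributes +54.79 in⁴
  web plate: d = 1.539 in → contributes +27.29 in⁴
  top plate: d = 5.789 in → contributes +84.62 in⁴
Total I = 166.7 in⁴.
Radius of gyration: k = √(I/A) = √(166.7 / 14) = 3.451 in.

k_x ≈ 3.5 in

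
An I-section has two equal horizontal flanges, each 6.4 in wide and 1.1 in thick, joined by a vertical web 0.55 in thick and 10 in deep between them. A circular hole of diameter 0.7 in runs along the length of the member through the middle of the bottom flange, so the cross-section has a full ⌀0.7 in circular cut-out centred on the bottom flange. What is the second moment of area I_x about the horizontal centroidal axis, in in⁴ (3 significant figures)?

Break the section into simple shapes (no overlaps), measuring from the bottom-left corner of the bounding box.
Bottom flange: 6.4 × 1.1, A = 7.04 in², y = 0.55 in, Ī = 0.70987 in⁴.
Web: 0.55 × 10, A = 5.5 in², y = 6.1 in, Ī = 45.833 in⁴.
Top flange: 6.4 × 1.1, A = 7.04 in², y = 11.65 in, Ī = 0.70987 in⁴.
Hole (subtracted): ⌀0.7, A = 0.38485 in², y = 0.55 in, Ī = 0.011786 in⁴.
Centroid: ȳ = ΣA·y / ΣA = 6.2113 in.
Transfer each piece to the horizontal centroidal axis using Ī + A·d² with d = y − 6.2113:
  bottom flange: d = -5.6613 in → contributes +226.34 in⁴
  web: d = -0.11127 in → contributes +45.901 in⁴
  top flange: d = 5.4387 in → contributes +208.95 in⁴
  hole: d = -5.6613 in → contributes −12.346 in⁴
Total I = 468.85 in⁴.

I_x ≈ 469 in⁴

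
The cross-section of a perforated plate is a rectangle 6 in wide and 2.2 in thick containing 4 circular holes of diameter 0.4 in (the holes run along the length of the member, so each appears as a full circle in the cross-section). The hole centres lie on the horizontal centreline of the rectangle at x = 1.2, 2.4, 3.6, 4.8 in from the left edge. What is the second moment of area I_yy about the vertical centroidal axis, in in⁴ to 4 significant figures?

I_yy ≈ 38.69 in⁴

Split into non-overlapping primitives; take the origin at the lower-left of the bounding box.
Plate: 6 × 2.2, A = 13.2 in², x = 3 in, Ī = 39.6 in⁴.
Hole 1 (subtracted): ⌀0.4, A = 0.125664 in², x = 1.2 in, Ī = 0.00125664 in⁴.
Hole 2 (subtracted): ⌀0.4, A = 0.125664 in², x = 2.4 in, Ī = 0.00125664 in⁴.
Hole 3 (subtracted): ⌀0.4, A = 0.125664 in², x = 3.6 in, Ī = 0.00125664 in⁴.
Hole 4 (subtracted): ⌀0.4, A = 0.125664 in², x = 4.8 in, Ī = 0.00125664 in⁴.
By symmetry the centroid is at mid-width, x̄ = 3 in.
Transfer each piece to the vertical centroidal axis using Ī + A·d² with d = x − 3:
  plate: d = 0 in → contributes +39.6 in⁴
  hole 1: d = -1.8 in → contributes −0.408407 in⁴
  hole 2: d = -0.6 in → contributes −0.0464956 in⁴
  hole 3: d = 0.6 in → contributes −0.0464956 in⁴
  hole 4: d = 1.8 in → contributes −0.408407 in⁴
Total I = 38.6902 in⁴.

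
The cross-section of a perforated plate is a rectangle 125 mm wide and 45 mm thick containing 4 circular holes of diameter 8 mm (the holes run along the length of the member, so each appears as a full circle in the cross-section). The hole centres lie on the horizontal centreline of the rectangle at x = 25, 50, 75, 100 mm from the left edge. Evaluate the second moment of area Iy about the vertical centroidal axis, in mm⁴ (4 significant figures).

Iy ≈ 7.166 × 10⁶ mm⁴

Break the section into simple shapes (no overlaps), measuring from the bottom-left corner of the bounding box.
Plate: 125 × 45, A = 5 625 mm², x = 62.5 mm, Ī = 7 324 219 mm⁴.
Hole 1 (subtracted): ⌀8, A = 50.2655 mm², x = 25 mm, Ī = 201.062 mm⁴.
Hole 2 (subtracted): ⌀8, A = 50.2655 mm², x = 50 mm, Ī = 201.062 mm⁴.
Hole 3 (subtracted): ⌀8, A = 50.2655 mm², x = 75 mm, Ī = 201.062 mm⁴.
Hole 4 (subtracted): ⌀8, A = 50.2655 mm², x = 100 mm, Ī = 201.062 mm⁴.
By symmetry the centroid is at mid-width, x̄ = 62.5 mm.
Transfer each piece to the vertical centroidal axis using Ī + A·d² with d = x − 62.5:
  plate: d = 0 mm → contributes +7 324 219 mm⁴
  hole 1: d = -37.5 mm → contributes −70886.9 mm⁴
  hole 2: d = -12.5 mm → contributes −8055.04 mm⁴
  hole 3: d = 12.5 mm → contributes −8055.04 mm⁴
  hole 4: d = 37.5 mm → contributes −70886.9 mm⁴
Total I = 7 166 335 mm⁴.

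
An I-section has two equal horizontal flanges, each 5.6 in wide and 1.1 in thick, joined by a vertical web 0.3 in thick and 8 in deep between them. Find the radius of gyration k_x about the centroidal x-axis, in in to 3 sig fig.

k_x ≈ 4.28 in

Split into non-overlapping primitives; take the origin at the lower-left of the bounding box.
Bottom flange: 5.6 × 1.1, A = 6.16 in², y = 0.55 in, Ī = 0.62113 in⁴.
Web: 0.3 × 8, A = 2.4 in², y = 5.1 in, Ī = 12.8 in⁴.
Top flange: 5.6 × 1.1, A = 6.16 in², y = 9.65 in, Ī = 0.62113 in⁴.
By symmetry the centroid is at mid-height, ȳ = 5.1 in.
Transfer each piece to the centroidal x-axis using Ī + A·d² with d = y − 5.1:
  bottom flange: d = -4.55 in → contributes +128.15 in⁴
  web: d = 0 in → contributes +12.8 in⁴
  top flange: d = 4.55 in → contributes +128.15 in⁴
Total I = 269.1 in⁴.
Radius of gyration: k = √(I/A) = √(269.1 / 14.72) = 4.2756 in.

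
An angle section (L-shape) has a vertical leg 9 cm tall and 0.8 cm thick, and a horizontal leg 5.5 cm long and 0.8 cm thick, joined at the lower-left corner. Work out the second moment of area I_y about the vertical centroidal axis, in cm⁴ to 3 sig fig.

I_y ≈ 26.0 cm⁴

Break the section into simple shapes (no overlaps), measuring from the bottom-left corner of the bounding box.
Vertical leg: 0.8 × 9, A = 7.2 cm², x = 0.4 cm, Ī = 0.384 cm⁴.
Horizontal leg (remainder): 4.7 × 0.8, A = 3.76 cm², x = 3.15 cm, Ī = 6.9215 cm⁴.
Centroid: x̄ = ΣA·x / ΣA = 1.3434 cm.
Transfer each piece to the vertical centroidal axis using Ī + A·d² with d = x − 1.3434:
  vertical leg: d = -0.94343 cm → contributes +6.7924 cm⁴
  horizontal leg (remainder): d = 1.8066 cm → contributes +19.193 cm⁴
Total I = 25.985 cm⁴.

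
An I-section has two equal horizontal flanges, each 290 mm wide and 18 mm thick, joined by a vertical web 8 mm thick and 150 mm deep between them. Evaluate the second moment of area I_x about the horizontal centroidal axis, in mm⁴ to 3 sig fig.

Split into non-overlapping primitives; take the origin at the lower-left of the bounding box.
Bottom flange: 290 × 18, A = 5 220 mm², y = 9 mm, Ī = 140 940 mm⁴.
Web: 8 × 150, A = 1 200 mm², y = 93 mm, Ī = 2 250 000 mm⁴.
Top flange: 290 × 18, A = 5 220 mm², y = 177 mm, Ī = 140 940 mm⁴.
By symmetry the centroid is at mid-height, ȳ = 93 mm.
Transfer each piece to the horizontal centroidal axis using Ī + A·d² with d = y − 93:
  bottom flange: d = -84 mm → contributes +36 973 260 mm⁴
  web: d = 0 mm → contributes +2 250 000 mm⁴
  top flange: d = 84 mm → contributes +36 973 260 mm⁴
Total I = 76 196 520 mm⁴.

I_x ≈ 7.62 × 10⁷ mm⁴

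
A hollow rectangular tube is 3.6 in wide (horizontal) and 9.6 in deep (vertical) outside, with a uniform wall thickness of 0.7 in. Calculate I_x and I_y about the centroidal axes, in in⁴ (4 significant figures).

Treat the section as a set of non-overlapping primitives; coordinates are from the bounding-box lower-left.
Outer rectangle: 3.6 × 9.6, A = 34.56 in², y = 4.8 in, Ī = 265.421 in⁴.
Inner void (subtracted): 2.2 × 8.2, A = 18.04 in², y = 4.8 in, Ī = 101.084 in⁴.
By symmetry the centroid is at mid-height, ȳ = 4.8 in.
All pieces are centred on the centroidal x-axis, so I = ΣĪ (holes subtracted) = 164.337 in⁴.
Repeating about the centroidal y-axis gives I_y = 30.0487 in⁴.

I_x ≈ 164.3 in⁴, I_y ≈ 30.05 in⁴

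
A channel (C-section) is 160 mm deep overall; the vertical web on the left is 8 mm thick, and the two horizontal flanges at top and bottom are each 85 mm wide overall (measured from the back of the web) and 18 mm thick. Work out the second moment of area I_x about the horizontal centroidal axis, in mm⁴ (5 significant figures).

I_x ≈ 1.6779 × 10⁷ mm⁴

Decompose the section into non-overlapping parts with the origin at the bottom-left of its bounding rectangle.
Web: 8 × 160, A = 1 280 mm², y = 80 mm, Ī = 2 730 667 mm⁴.
Top flange (beyond web): 77 × 18, A = 1 386 mm², y = 151 mm, Ī = 37 422 mm⁴.
Bottom flange (beyond web): 77 × 18, A = 1 386 mm², y = 9 mm, Ī = 37 422 mm⁴.
By symmetry the centroid is at mid-height, ȳ = 80 mm.
Transfer each piece to the horizontal centroidal axis using Ī + A·d² with d = y − 80:
  web: d = 0 mm → contributes +2 730 667 mm⁴
  top flange (beyond web): d = 71 mm → contributes +7 024 248 mm⁴
  bottom flange (beyond web): d = -71 mm → contributes +7 024 248 mm⁴
Total I = 16 779 163 mm⁴.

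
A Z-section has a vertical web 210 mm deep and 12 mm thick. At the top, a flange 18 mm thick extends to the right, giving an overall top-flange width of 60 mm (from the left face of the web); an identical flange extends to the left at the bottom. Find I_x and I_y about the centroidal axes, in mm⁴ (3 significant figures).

Treat the section as a set of non-overlapping primitives; coordinates are from the bounding-box lower-left.
Web: 12 × 210, A = 2 520 mm², y = 105 mm, Ī = 9 261 000 mm⁴.
Top flange (beyond web): 48 × 18, A = 864 mm², y = 201 mm, Ī = 23 328 mm⁴.
Bottom flange (beyond web): 48 × 18, A = 864 mm², y = 9 mm, Ī = 23 328 mm⁴.
Centroid: ȳ = ΣA·y / ΣA = 105 mm.
Transfer each piece to the centroidal x-axis using Ī + A·d² with d = y − 105:
  web: d = 0 mm → contributes +9 261 000 mm⁴
  top flange (beyond web): d = 96 mm → contributes +7 985 952 mm⁴
  bottom flange (beyond web): d = -96 mm → contributes +7 985 952 mm⁴
Total I = 25 232 904 mm⁴.
For the y-axis: x̄ = 54 mm.
Repeating about the centroidal y-axis gives I_y = 1 917 216 mm⁴.

I_x ≈ 2.52 × 10⁷ mm⁴, I_y ≈ 1.92 × 10⁶ mm⁴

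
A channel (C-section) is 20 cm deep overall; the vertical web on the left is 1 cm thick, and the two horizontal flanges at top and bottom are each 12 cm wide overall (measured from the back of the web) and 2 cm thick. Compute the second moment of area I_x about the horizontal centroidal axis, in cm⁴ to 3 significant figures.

I_x ≈ 4250 cm⁴

Split into non-overlapping primitives; take the origin at the lower-left of the bounding box.
Web: 1 × 20, A = 20 cm², y = 10 cm, Ī = 666.67 cm⁴.
Top flange (beyond web): 11 × 2, A = 22 cm², y = 19 cm, Ī = 7.3333 cm⁴.
Bottom flange (beyond web): 11 × 2, A = 22 cm², y = 1 cm, Ī = 7.3333 cm⁴.
By symmetry the centroid is at mid-height, ȳ = 10 cm.
Transfer each piece to the horizontal centroidal axis using Ī + A·d² with d = y − 10:
  web: d = 0 cm → contributes +666.67 cm⁴
  top flange (beyond web): d = 9 cm → contributes +1789.3 cm⁴
  bottom flange (beyond web): d = -9 cm → contributes +1789.3 cm⁴
Total I = 4245.3 cm⁴.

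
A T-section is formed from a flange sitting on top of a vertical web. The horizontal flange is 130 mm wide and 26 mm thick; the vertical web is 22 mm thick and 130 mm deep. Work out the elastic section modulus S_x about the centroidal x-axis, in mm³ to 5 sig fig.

S_x ≈ 1.2721 × 10⁵ mm³

Decompose the section into non-overlapping parts with the origin at the bottom-left of its bounding rectangle.
Flange: 130 × 26, A = 3 380 mm², y = 143 mm, Ī = 190406.7 mm⁴.
Web: 22 × 130, A = 2 860 mm², y = 65 mm, Ī = 4 027 833 mm⁴.
Centroid: ȳ = ΣA·y / ΣA = 107.25 mm.
Transfer each piece to the centroidal x-axis using Ī + A·d² with d = y − 107.25:
  flange: d = 35.75 mm → contributes +4 510 258 mm⁴
  web: d = -42.25 mm → contributes +9 133 112 mm⁴
Total I = 13 643 370 mm⁴.
Extreme fibre distance c = 107.25 mm; S = I/c = 127210.9 mm³.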